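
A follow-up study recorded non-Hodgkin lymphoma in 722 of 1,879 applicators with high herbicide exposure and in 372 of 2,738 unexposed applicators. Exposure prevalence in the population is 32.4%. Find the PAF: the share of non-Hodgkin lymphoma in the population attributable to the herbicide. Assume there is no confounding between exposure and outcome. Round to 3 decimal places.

PAF ≈ 0.372

p₁ = P(outcome | exposed) = 722/1879 = 0.38425
p₀ = P(outcome | unexposed) = 372/2738 = 0.13587
Overall risk P(Y=1) = π·p₁ + (1−π)·p₀ = 0.324×0.38425 + 0.676×0.13587 = 0.21634.
Under exogeneity, PAF = [P(Y=1) − p₀] / P(Y=1).
PAF = (0.21634 − 0.13587) / 0.21634 ≈ 0.3720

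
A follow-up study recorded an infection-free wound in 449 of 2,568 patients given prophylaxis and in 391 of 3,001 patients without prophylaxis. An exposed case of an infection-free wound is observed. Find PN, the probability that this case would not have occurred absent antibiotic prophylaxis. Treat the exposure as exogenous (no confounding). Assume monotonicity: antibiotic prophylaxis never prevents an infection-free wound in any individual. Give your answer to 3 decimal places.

PN ≈ 0.255

p₁ = P(outcome | exposed) = 449/2568 = 0.17484
p₀ = P(outcome | unexposed) = 391/3001 = 0.13029
Under exogeneity and monotonicity, PN = (p₁ − p₀) / p₁.
PN = (0.17484 − 0.13029) / 0.17484 = 0.044554 / 0.17484 ≈ 0.2548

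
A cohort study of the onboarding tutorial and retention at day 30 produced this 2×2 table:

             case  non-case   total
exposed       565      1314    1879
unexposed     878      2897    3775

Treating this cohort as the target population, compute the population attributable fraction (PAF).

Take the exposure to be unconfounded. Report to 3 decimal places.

p₁ = P(outcome | exposed) = 565/1879 = 0.30069
p₀ = P(outcome | unexposed) = 878/3775 = 0.23258
Exposure prevalence π = 1879/5654 = 0.33233; overall risk P(Y=1) = 0.25522.
Under exogeneity, PAF = [P(Y=1) − p₀]/P(Y=1).
PAF = (0.25522 − 0.23258) / 0.25522 ≈ 0.0887

PAF ≈ 0.089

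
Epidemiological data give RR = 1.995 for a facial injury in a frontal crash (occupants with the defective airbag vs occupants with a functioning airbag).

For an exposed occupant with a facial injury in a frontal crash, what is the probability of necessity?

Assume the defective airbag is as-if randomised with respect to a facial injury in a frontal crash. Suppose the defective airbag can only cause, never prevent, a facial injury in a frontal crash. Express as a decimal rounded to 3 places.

PN ≈ 0.499

Under exogeneity and monotonicity, PN = (RR − 1) / RR = 1 − 1/RR.
PN = (1.995 − 1) / 1.995 = 0.995 / 1.995 ≈ 0.4987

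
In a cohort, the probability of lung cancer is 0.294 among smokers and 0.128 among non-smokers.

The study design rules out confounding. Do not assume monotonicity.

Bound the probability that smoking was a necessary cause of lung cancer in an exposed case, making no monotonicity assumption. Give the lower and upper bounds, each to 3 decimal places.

Let p₁ = 0.294, p₀ = 0.128.
Under exogeneity alone the bounds on PN are max{0,(p₁−p₀)/p₁} ≤ PN ≤ min{1,(1−p₀)/p₁}.
  lower = (p₁ − p₀)/p₁ = 0.166 / 0.294 ≈ 0.5646
  upper = min{1, (1 − p₀)/p₁} = 0.872 / 0.294 ≈ 2.9660 → capped at 1

0.565 ≤ PN ≤ 1.000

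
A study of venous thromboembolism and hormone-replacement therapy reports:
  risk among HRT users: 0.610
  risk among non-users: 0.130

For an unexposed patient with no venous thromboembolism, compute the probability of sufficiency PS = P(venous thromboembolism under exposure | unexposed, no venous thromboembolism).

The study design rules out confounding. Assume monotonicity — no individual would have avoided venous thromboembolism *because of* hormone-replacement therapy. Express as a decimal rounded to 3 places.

PS ≈ 0.552

Let p₁ = 0.61, p₀ = 0.13.
Under exogeneity and monotonicity, PS = (p₁ − p₀) / (1 − p₀).
PS = (0.61 − 0.13) / (1 − 0.13) = 0.48 / 0.87 ≈ 0.5517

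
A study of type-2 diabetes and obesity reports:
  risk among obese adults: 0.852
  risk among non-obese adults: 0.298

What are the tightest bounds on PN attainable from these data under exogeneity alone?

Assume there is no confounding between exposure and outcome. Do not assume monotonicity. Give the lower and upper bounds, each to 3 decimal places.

Let p₁ = 0.852, p₀ = 0.298.
Under exogeneity alone the bounds on PN are max{0,(p₁−p₀)/p₁} ≤ PN ≤ min{1,(1−p₀)/p₁}.
  lower = (p₁ − p₀)/p₁ = 0.554 / 0.852 ≈ 0.6502
  upper = min{1, (1 − p₀)/p₁} = 0.702 / 0.852 ≈ 0.8239

0.650 ≤ PN ≤ 0.824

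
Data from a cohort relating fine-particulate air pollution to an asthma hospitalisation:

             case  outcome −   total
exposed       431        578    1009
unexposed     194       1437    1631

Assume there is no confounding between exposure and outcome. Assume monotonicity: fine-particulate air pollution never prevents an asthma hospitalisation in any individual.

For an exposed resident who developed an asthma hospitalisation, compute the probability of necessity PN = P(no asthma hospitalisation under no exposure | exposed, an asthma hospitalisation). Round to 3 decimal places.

PN ≈ 0.722

p₁ = P(outcome | exposed) = 431/1009 = 0.42716
p₀ = P(outcome | unexposed) = 194/1631 = 0.11895
Under exogeneity and monotonicity, PN = (p₁ − p₀) / p₁.
PN = (0.42716 − 0.11895) / 0.42716 = 0.30821 / 0.42716 ≈ 0.7215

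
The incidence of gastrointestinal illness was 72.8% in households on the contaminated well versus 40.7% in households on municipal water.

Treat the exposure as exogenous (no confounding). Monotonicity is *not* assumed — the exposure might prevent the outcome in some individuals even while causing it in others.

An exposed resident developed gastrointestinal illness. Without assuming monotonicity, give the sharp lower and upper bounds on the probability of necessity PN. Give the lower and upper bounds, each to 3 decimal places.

0.441 ≤ PN ≤ 0.815

p₁ = 0.728, p₀ = 0.407.
Under exogeneity alone the bounds on PN are max{0,(p₁−p₀)/p₁} ≤ PN ≤ min{1,(1−p₀)/p₁}.
  lower = (p₁ − p₀)/p₁ = 0.321 / 0.728 ≈ 0.4409
  upper = min{1, (1 − p₀)/p₁} = 0.593 / 0.728 ≈ 0.8146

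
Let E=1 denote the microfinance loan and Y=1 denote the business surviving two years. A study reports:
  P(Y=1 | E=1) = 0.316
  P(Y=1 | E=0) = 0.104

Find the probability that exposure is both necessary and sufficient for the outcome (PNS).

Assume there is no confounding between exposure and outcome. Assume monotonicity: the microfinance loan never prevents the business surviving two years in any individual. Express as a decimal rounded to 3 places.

Let p₁ = 0.316, p₀ = 0.104.
Under exogeneity and monotonicity, PNS = p₁ − p₀.
PNS = 0.316 − 0.104 = 0.212

PNS ≈ 0.212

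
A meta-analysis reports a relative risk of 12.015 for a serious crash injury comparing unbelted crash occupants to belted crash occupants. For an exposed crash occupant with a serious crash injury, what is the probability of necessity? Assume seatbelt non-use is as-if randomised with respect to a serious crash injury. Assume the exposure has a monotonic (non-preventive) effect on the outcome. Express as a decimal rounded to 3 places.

PN ≈ 0.917

Under exogeneity and monotonicity, PN = (RR − 1) / RR = 1 − 1/RR.
PN = (12.015 − 1) / 12.015 = 11.02 / 12.015 ≈ 0.9168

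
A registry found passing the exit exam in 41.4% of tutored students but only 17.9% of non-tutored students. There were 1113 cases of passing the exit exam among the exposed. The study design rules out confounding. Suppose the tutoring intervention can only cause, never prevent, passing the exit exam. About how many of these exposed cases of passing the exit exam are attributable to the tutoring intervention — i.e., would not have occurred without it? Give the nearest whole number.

about 632 cases

p₁ = 0.414, p₀ = 0.179.
PN = (p₁ − p₀)/p₁ = (0.414 − 0.179) / 0.414 ≈ 0.56763.
Attributable cases ≈ PN × (exposed cases) = 0.56763 × 1113 ≈ 631.78.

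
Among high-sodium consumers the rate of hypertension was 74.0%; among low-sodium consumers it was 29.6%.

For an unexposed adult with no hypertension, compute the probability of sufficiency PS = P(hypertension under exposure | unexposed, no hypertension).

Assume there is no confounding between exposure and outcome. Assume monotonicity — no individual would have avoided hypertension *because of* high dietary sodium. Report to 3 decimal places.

PS ≈ 0.631

p₁ = 0.74, p₀ = 0.296.
Under exogeneity and monotonicity, PS = (p₁ − p₀) / (1 − p₀).
PS = (0.74 − 0.296) / (1 − 0.296) = 0.444 / 0.704 ≈ 0.6307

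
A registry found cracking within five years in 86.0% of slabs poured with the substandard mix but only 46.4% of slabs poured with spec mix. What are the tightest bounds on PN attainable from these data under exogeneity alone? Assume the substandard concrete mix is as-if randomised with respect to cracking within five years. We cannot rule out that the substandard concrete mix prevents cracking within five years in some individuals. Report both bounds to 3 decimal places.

0.460 ≤ PN ≤ 0.623

p₁ = 0.86, p₀ = 0.464.
Under exogeneity alone the bounds on PN are max{0,(p₁−p₀)/p₁} ≤ PN ≤ min{1,(1−p₀)/p₁}.
  lower = (p₁ − p₀)/p₁ = 0.396 / 0.86 ≈ 0.4605
  upper = min{1, (1 − p₀)/p₁} = 0.536 / 0.86 ≈ 0.6233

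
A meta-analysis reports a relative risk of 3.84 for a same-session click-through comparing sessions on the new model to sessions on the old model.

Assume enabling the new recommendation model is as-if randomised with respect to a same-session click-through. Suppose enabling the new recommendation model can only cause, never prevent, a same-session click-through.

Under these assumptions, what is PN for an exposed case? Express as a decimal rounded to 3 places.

PN ≈ 0.740

Under exogeneity and monotonicity, PN = (RR − 1) / RR = 1 − 1/RR.
PN = (3.84 − 1) / 3.84 = 2.84 / 3.84 ≈ 0.7396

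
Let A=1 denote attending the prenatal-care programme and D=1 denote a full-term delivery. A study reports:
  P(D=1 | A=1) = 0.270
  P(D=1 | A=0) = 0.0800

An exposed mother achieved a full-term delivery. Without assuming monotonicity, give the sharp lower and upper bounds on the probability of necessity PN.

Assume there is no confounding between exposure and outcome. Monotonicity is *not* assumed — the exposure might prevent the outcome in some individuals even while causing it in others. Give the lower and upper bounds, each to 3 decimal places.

Let p₁ = 0.27, p₀ = 0.08.
Under exogeneity alone the bounds on PN are max{0,(p₁−p₀)/p₁} ≤ PN ≤ min{1,(1−p₀)/p₁}.
  lower = (p₁ − p₀)/p₁ = 0.19 / 0.27 ≈ 0.7037
  upper = min{1, (1 − p₀)/p₁} = 0.92 / 0.27 ≈ 3.4074 → capped at 1

0.704 ≤ PN ≤ 1.000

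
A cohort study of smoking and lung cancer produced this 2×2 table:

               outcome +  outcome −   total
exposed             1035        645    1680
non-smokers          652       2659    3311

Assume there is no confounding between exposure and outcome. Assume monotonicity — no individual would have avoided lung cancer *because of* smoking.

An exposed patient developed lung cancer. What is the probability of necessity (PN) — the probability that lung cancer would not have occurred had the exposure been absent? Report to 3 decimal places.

p₁ = P(outcome | exposed) = 1035/1680 = 0.61607
p₀ = P(outcome | unexposed) = 652/3311 = 0.19692
Under exogeneity and monotonicity, PN = (p₁ − p₀)/p₁.
PN = (0.61607 − 0.19692) / 0.61607 ≈ 0.6804

PN ≈ 0.680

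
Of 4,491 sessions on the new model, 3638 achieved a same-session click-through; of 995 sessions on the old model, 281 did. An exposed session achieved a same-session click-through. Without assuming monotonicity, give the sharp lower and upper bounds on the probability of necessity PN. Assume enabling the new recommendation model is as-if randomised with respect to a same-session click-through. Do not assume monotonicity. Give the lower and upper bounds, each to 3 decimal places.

0.651 ≤ PN ≤ 0.886

p₁ = P(outcome | exposed) = 3638/4491 = 0.81006
p₀ = P(outcome | unexposed) = 281/995 = 0.28241
Under exogeneity alone the bounds on PN are max{0,(p₁−p₀)/p₁} ≤ PN ≤ min{1,(1−p₀)/p₁}.
  lower = (p₁ − p₀)/p₁ = 0.52765 / 0.81006 ≈ 0.6514
  upper = min{1, (1 − p₀)/p₁} = 0.71759 / 0.81006 ≈ 0.8858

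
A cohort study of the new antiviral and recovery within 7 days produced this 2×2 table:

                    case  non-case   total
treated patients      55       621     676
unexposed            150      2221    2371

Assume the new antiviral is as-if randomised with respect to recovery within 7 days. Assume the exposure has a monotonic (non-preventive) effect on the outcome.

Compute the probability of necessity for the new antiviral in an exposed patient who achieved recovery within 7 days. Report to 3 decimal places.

PN ≈ 0.222

p₁ = P(outcome | exposed) = 55/676 = 0.081361
p₀ = P(outcome | unexposed) = 150/2371 = 0.063264
Under exogeneity and monotonicity, PN = (p₁ − p₀)/p₁.
PN = (0.081361 − 0.063264) / 0.081361 ≈ 0.2224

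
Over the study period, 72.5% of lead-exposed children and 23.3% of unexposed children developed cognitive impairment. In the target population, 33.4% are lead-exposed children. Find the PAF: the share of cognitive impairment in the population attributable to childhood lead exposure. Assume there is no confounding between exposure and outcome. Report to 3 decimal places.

PAF ≈ 0.414

p₁ = 0.725, p₀ = 0.233.
Overall risk P(Y=1) = π·p₁ + (1−π)·p₀ = 0.334×0.725 + 0.666×0.233 = 0.39733.
Under exogeneity, PAF = [P(Y=1) − p₀] / P(Y=1).
PAF = (0.39733 − 0.233) / 0.39733 ≈ 0.4136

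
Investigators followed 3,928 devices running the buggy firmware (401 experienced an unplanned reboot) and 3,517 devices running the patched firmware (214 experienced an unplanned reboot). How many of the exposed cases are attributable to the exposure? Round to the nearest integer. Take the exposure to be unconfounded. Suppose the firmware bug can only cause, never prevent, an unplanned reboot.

p₁ = P(outcome | exposed) = 401/3928 = 0.10209
p₀ = P(outcome | unexposed) = 214/3517 = 0.060847
PN = (p₁ − p₀)/p₁ = (0.10209 − 0.060847) / 0.10209 ≈ 0.40397.
Attributable cases ≈ PN × (exposed cases) = 0.40397 × 401 ≈ 161.99.

about 162 cases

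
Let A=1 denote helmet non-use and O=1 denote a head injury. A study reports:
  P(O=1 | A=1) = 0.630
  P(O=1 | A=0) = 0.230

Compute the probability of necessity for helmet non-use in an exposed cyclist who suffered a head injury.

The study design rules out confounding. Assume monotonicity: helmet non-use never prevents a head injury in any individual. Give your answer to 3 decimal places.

PN ≈ 0.635

Let p₁ = 0.63, p₀ = 0.23.
Under exogeneity and monotonicity, PN = (p₁ − p₀) / p₁.
PN = (0.63 − 0.23) / 0.63 = 0.4 / 0.63 ≈ 0.6349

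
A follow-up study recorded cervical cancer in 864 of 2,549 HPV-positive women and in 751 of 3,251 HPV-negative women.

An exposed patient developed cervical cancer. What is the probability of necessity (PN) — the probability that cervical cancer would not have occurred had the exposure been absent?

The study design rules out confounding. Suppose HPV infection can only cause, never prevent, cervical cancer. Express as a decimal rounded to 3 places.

PN ≈ 0.318

p₁ = P(outcome | exposed) = 864/2549 = 0.33896
p₀ = P(outcome | unexposed) = 751/3251 = 0.23101
Under exogeneity and monotonicity, PN = (p₁ − p₀) / p₁.
PN = (0.33896 − 0.23101) / 0.33896 = 0.10795 / 0.33896 ≈ 0.3185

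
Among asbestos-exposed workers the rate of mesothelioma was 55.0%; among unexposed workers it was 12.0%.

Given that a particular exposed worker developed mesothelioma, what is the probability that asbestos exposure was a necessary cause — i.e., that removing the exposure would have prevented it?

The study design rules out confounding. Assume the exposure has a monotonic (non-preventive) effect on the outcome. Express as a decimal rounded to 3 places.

p₁ = 0.55, p₀ = 0.12.
Under exogeneity and monotonicity, PN = (p₁ − p₀) / p₁.
PN = (0.55 − 0.12) / 0.55 = 0.43 / 0.55 ≈ 0.7818

PN ≈ 0.782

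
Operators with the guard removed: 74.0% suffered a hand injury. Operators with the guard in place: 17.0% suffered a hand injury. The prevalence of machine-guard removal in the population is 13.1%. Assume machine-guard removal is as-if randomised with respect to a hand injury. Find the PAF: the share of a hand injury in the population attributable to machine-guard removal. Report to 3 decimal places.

PAF ≈ 0.305

p₁ = 0.74, p₀ = 0.17.
Overall risk P(Y=1) = π·p₁ + (1−π)·p₀ = 0.131×0.74 + 0.869×0.17 = 0.24467.
Under exogeneity, PAF = [P(Y=1) − p₀] / P(Y=1).
PAF = (0.24467 − 0.17) / 0.24467 ≈ 0.3052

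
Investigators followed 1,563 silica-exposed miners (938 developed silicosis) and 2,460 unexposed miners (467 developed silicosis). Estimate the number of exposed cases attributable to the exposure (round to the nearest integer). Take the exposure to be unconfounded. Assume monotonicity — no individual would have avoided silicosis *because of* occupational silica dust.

about 641 cases

p₁ = P(outcome | exposed) = 938/1563 = 0.60013
p₀ = P(outcome | unexposed) = 467/2460 = 0.18984
PN = (p₁ − p₀)/p₁ = (0.60013 − 0.18984) / 0.60013 ≈ 0.68367.
Attributable cases ≈ PN × (exposed cases) = 0.68367 × 938 ≈ 641.28.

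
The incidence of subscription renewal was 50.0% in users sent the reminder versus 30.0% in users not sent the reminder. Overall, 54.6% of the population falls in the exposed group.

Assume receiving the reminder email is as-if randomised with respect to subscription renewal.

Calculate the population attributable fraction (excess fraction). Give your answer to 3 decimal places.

p₁ = 0.5, p₀ = 0.3.
Overall risk P(Y=1) = π·p₁ + (1−π)·p₀ = 0.546×0.5 + 0.454×0.3 = 0.4092.
Under exogeneity, PAF = [P(Y=1) − p₀] / P(Y=1).
PAF = (0.4092 − 0.3) / 0.4092 ≈ 0.2669

PAF ≈ 0.267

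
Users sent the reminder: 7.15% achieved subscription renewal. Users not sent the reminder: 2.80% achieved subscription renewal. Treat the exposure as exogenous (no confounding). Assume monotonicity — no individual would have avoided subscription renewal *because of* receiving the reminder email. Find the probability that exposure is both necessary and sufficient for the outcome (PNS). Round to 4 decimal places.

p₁ = 0.0715, p₀ = 0.028.
Under exogeneity and monotonicity, PNS = p₁ − p₀.
PNS = 0.0715 − 0.028 = 0.0435

PNS ≈ 0.0435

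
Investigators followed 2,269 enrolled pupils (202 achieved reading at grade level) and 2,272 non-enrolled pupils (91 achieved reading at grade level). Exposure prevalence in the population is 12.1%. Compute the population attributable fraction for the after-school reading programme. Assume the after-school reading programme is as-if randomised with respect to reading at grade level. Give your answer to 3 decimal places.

p₁ = P(outcome | exposed) = 202/2269 = 0.089026
p₀ = P(outcome | unexposed) = 91/2272 = 0.040053
Overall risk P(Y=1) = π·p₁ + (1−π)·p₀ = 0.121×0.089026 + 0.879×0.040053 = 0.045979.
Under exogeneity, PAF = [P(Y=1) − p₀] / P(Y=1).
PAF = (0.045979 − 0.040053) / 0.045979 ≈ 0.1289

PAF ≈ 0.129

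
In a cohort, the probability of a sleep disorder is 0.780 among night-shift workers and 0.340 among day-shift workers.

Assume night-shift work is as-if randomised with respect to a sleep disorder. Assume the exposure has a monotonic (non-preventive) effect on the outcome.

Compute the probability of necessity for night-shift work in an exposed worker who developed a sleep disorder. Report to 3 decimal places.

PN ≈ 0.564

Let p₁ = 0.78, p₀ = 0.34.
Under exogeneity and monotonicity, PN = (p₁ − p₀) / p₁.
PN = (0.78 − 0.34) / 0.78 = 0.44 / 0.78 ≈ 0.5641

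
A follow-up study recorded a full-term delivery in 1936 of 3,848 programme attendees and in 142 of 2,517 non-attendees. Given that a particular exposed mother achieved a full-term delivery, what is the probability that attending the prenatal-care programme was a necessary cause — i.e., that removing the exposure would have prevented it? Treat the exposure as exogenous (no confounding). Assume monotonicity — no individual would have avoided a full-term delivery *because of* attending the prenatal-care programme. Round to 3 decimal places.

PN ≈ 0.888

p₁ = P(outcome | exposed) = 1936/3848 = 0.50312
p₀ = P(outcome | unexposed) = 142/2517 = 0.056416
Under exogeneity and monotonicity, PN = (p₁ − p₀) / p₁.
PN = (0.50312 − 0.056416) / 0.50312 = 0.4467 / 0.50312 ≈ 0.8879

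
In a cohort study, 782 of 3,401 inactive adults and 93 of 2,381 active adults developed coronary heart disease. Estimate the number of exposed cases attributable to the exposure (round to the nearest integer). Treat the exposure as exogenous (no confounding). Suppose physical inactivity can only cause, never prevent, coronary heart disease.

p₁ = P(outcome | exposed) = 782/3401 = 0.22993
p₀ = P(outcome | unexposed) = 93/2381 = 0.039059
PN = (p₁ − p₀)/p₁ = (0.22993 − 0.039059) / 0.22993 ≈ 0.83013.
Attributable cases ≈ PN × (exposed cases) = 0.83013 × 782 ≈ 649.16.

about 649 cases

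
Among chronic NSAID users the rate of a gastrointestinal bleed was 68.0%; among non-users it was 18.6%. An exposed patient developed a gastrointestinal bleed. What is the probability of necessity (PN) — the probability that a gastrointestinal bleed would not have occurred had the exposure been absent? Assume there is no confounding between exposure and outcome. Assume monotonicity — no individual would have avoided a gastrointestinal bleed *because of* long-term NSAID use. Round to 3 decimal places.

PN ≈ 0.726

p₁ = 0.68, p₀ = 0.186.
Under exogeneity and monotonicity, PN = (p₁ − p₀) / p₁.
PN = (0.68 − 0.186) / 0.68 = 0.494 / 0.68 ≈ 0.7265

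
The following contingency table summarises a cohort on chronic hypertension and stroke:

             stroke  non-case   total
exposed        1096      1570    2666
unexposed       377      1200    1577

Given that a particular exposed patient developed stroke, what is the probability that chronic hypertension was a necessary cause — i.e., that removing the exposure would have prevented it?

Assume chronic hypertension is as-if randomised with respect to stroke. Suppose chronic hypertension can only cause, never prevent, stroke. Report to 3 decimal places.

PN ≈ 0.418

p₁ = P(outcome | exposed) = 1096/2666 = 0.4111
p₀ = P(outcome | unexposed) = 377/1577 = 0.23906
Under exogeneity and monotonicity, PN = (p₁ − p₀)/p₁.
PN = (0.4111 − 0.23906) / 0.4111 ≈ 0.4185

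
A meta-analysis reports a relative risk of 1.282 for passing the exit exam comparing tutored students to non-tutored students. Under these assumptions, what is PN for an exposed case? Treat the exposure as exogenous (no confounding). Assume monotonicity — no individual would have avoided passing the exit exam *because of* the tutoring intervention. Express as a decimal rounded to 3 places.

Under exogeneity and monotonicity, PN = (RR − 1) / RR = 1 − 1/RR.
PN = (1.282 − 1) / 1.282 = 0.282 / 1.282 ≈ 0.2200

PN ≈ 0.220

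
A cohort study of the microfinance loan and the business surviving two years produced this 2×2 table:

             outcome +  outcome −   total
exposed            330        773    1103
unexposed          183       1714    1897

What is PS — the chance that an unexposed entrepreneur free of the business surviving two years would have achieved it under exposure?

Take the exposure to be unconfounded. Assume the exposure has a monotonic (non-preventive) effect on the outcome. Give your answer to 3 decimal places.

p₁ = P(outcome | exposed) = 330/1103 = 0.29918
p₀ = P(outcome | unexposed) = 183/1897 = 0.096468
Under exogeneity and monotonicity, PS = (p₁ − p₀) / (1 − p₀).
PS = (0.29918 − 0.096468) / (1 − 0.096468) = 0.20272 / 0.90353 ≈ 0.2244

PS ≈ 0.224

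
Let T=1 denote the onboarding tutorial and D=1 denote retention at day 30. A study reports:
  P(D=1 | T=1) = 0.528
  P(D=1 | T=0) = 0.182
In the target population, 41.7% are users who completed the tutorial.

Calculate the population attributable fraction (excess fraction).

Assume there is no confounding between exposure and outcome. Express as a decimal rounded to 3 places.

Let p₁ = 0.528, p₀ = 0.182.
Overall risk P(Y=1) = π·p₁ + (1−π)·p₀ = 0.417×0.528 + 0.583×0.182 = 0.32628.
Under exogeneity, PAF = [P(Y=1) − p₀] / P(Y=1).
PAF = (0.32628 − 0.182) / 0.32628 ≈ 0.4422

PAF ≈ 0.442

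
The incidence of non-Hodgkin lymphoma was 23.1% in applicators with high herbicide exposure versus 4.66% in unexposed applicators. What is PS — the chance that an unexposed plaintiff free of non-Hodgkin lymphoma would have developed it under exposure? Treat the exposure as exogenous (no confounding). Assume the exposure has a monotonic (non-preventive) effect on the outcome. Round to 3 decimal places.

p₁ = 0.231, p₀ = 0.0466.
Under exogeneity and monotonicity, PS = (p₁ − p₀) / (1 − p₀).
PS = (0.231 − 0.0466) / (1 − 0.0466) = 0.1844 / 0.9534 ≈ 0.1934

PS ≈ 0.193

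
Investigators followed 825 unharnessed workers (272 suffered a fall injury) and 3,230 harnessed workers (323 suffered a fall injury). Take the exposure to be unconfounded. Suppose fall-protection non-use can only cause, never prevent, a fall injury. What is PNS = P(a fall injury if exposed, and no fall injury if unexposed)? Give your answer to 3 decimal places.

p₁ = P(outcome | exposed) = 272/825 = 0.3297
p₀ = P(outcome | unexposed) = 323/3230 = 0.1
Under exogeneity and monotonicity, PNS = p₁ − p₀.
PNS = 0.3297 − 0.1 = 0.2297

PNS ≈ 0.230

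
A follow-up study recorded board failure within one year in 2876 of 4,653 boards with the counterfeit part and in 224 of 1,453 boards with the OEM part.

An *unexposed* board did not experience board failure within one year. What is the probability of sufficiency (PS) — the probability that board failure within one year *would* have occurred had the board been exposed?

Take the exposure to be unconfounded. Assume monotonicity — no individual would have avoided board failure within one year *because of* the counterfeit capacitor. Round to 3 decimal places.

p₁ = P(outcome | exposed) = 2876/4653 = 0.6181
p₀ = P(outcome | unexposed) = 224/1453 = 0.15416
Under exogeneity and monotonicity, PS = (p₁ − p₀) / (1 − p₀).
PS = (0.6181 − 0.15416) / (1 − 0.15416) = 0.46393 / 0.84584 ≈ 0.5485

PS ≈ 0.548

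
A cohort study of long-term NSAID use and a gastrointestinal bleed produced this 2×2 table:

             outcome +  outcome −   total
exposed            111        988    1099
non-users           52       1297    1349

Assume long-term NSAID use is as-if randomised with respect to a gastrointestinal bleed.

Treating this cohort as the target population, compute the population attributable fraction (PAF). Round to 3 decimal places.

p₁ = P(outcome | exposed) = 111/1099 = 0.101
p₀ = P(outcome | unexposed) = 52/1349 = 0.038547
Exposure prevalence π = 1099/2448 = 0.44894; overall risk P(Y=1) = 0.066585.
Under exogeneity, PAF = [P(Y=1) − p₀]/P(Y=1).
PAF = (0.066585 − 0.038547) / 0.066585 ≈ 0.4211

PAF ≈ 0.421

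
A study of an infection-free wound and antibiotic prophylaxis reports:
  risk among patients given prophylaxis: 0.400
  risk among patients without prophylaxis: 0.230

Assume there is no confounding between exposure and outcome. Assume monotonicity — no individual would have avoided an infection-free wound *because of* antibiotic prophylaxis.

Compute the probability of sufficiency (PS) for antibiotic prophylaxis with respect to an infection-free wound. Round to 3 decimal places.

PS ≈ 0.221

Let p₁ = 0.4, p₀ = 0.23.
Under exogeneity and monotonicity, PS = (p₁ − p₀) / (1 − p₀).
PS = (0.4 − 0.23) / (1 − 0.23) = 0.17 / 0.77 ≈ 0.2208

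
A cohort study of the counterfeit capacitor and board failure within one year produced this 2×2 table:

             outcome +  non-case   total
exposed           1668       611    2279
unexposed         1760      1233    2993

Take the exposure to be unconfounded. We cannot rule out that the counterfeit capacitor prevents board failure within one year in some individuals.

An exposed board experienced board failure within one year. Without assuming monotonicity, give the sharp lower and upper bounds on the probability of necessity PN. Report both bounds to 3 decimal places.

0.197 ≤ PN ≤ 0.563

p₁ = P(outcome | exposed) = 1668/2279 = 0.7319
p₀ = P(outcome | unexposed) = 1760/2993 = 0.58804
Under exogeneity alone the bounds on PN are max{0,(p₁−p₀)/p₁} ≤ PN ≤ min{1,(1−p₀)/p₁}.
  lower = (p₁ − p₀)/p₁ = 0.14386 / 0.7319 ≈ 0.1966
  upper = min{1, (1 − p₀)/p₁} = 0.41196 / 0.7319 ≈ 0.5629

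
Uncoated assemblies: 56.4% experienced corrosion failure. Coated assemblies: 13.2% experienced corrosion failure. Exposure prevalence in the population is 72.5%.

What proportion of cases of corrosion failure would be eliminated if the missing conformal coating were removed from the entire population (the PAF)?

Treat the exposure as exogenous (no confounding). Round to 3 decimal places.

p₁ = 0.564, p₀ = 0.132.
Overall risk P(Y=1) = π·p₁ + (1−π)·p₀ = 0.725×0.564 + 0.275×0.132 = 0.4452.
Under exogeneity, PAF = [P(Y=1) − p₀] / P(Y=1).
PAF = (0.4452 − 0.132) / 0.4452 ≈ 0.7035

PAF ≈ 0.704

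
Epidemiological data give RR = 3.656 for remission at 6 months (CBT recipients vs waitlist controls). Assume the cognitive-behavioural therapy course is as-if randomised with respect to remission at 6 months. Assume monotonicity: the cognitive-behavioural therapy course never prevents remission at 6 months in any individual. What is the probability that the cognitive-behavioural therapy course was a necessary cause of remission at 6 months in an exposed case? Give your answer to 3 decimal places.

PN ≈ 0.726

Under exogeneity and monotonicity, PN = (RR − 1) / RR = 1 − 1/RR.
PN = (3.656 − 1) / 3.656 = 2.656 / 3.656 ≈ 0.7265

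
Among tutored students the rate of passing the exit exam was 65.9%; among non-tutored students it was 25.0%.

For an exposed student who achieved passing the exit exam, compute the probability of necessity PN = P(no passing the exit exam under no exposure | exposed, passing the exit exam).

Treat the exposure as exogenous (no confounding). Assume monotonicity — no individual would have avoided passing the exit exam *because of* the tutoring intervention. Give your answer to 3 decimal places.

p₁ = 0.659, p₀ = 0.25.
Under exogeneity and monotonicity, PN = (p₁ − p₀) / p₁.
PN = (0.659 − 0.25) / 0.659 = 0.409 / 0.659 ≈ 0.6206

PN ≈ 0.621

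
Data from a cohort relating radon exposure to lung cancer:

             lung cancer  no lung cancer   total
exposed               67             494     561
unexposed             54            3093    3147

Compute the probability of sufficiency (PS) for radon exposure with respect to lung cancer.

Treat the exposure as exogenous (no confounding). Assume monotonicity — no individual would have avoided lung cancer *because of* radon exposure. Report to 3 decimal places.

p₁ = P(outcome | exposed) = 67/561 = 0.11943
p₀ = P(outcome | unexposed) = 54/3147 = 0.017159
Under exogeneity and monotonicity, PS = (p₁ − p₀)/(1 − p₀).
PS = (0.11943 − 0.017159) / 0.98284 ≈ 0.1041

PS ≈ 0.104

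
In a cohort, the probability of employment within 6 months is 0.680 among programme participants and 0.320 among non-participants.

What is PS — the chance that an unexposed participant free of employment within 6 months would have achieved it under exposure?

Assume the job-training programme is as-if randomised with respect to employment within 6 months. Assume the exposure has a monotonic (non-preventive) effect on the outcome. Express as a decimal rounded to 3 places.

Let p₁ = 0.68, p₀ = 0.32.
Under exogeneity and monotonicity, PS = (p₁ − p₀) / (1 − p₀).
PS = (0.68 − 0.32) / (1 − 0.32) = 0.36 / 0.68 ≈ 0.5294

PS ≈ 0.529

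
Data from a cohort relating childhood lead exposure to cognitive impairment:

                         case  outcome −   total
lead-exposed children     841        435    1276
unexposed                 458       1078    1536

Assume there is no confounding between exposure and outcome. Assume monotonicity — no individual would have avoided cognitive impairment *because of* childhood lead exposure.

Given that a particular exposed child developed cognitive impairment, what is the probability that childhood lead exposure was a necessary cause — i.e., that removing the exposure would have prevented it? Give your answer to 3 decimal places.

p₁ = P(outcome | exposed) = 841/1276 = 0.65909
p₀ = P(outcome | unexposed) = 458/1536 = 0.29818
Under exogeneity and monotonicity, PN = (p₁ − p₀)/p₁.
PN = (0.65909 − 0.29818) / 0.65909 ≈ 0.5476

PN ≈ 0.548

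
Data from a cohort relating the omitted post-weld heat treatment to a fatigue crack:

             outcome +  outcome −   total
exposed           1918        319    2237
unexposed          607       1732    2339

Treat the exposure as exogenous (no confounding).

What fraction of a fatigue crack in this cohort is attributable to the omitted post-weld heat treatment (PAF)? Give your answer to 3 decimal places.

p₁ = P(outcome | exposed) = 1918/2237 = 0.8574
p₀ = P(outcome | unexposed) = 607/2339 = 0.25951
Exposure prevalence π = 2237/4576 = 0.48885; overall risk P(Y=1) = 0.55179.
Under exogeneity, PAF = [P(Y=1) − p₀]/P(Y=1).
PAF = (0.55179 − 0.25951) / 0.55179 ≈ 0.5297

PAF ≈ 0.530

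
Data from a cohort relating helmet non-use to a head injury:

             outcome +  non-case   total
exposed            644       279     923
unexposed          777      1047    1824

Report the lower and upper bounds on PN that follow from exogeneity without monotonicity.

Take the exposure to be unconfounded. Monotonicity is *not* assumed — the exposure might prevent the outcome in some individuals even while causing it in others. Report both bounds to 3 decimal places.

0.389 ≤ PN ≤ 0.823

p₁ = P(outcome | exposed) = 644/923 = 0.69772
p₀ = P(outcome | unexposed) = 777/1824 = 0.42599
Under exogeneity alone the bounds on PN are max{0,(p₁−p₀)/p₁} ≤ PN ≤ min{1,(1−p₀)/p₁}.
  lower = (p₁ − p₀)/p₁ = 0.27174 / 0.69772 ≈ 0.3895
  upper = min{1, (1 − p₀)/p₁} = 0.57401 / 0.69772 ≈ 0.8227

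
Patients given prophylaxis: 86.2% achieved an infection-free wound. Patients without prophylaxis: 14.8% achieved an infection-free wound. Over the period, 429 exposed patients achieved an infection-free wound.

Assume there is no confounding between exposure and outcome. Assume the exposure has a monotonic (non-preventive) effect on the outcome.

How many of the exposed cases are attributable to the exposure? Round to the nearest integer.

p₁ = 0.862, p₀ = 0.148.
PN = (p₁ − p₀)/p₁ = (0.862 − 0.148) / 0.862 ≈ 0.82831.
Attributable cases ≈ PN × (exposed cases) = 0.82831 × 429 ≈ 355.34.

about 355 cases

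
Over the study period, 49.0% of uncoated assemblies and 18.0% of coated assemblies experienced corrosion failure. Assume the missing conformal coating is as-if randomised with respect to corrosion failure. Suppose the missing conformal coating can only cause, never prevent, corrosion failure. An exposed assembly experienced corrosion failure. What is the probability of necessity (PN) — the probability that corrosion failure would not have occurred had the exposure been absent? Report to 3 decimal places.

PN ≈ 0.633

p₁ = 0.49, p₀ = 0.18.
Under exogeneity and monotonicity, PN = (p₁ − p₀) / p₁.
PN = (0.49 − 0.18) / 0.49 = 0.31 / 0.49 ≈ 0.6327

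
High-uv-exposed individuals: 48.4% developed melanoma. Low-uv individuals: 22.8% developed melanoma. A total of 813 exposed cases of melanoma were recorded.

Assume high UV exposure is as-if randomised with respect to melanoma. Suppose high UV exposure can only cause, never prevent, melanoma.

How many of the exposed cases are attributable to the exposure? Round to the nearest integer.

about 430 cases

p₁ = 0.484, p₀ = 0.228.
PN = (p₁ − p₀)/p₁ = (0.484 − 0.228) / 0.484 ≈ 0.52893.
Attributable cases ≈ PN × (exposed cases) = 0.52893 × 813 ≈ 430.02.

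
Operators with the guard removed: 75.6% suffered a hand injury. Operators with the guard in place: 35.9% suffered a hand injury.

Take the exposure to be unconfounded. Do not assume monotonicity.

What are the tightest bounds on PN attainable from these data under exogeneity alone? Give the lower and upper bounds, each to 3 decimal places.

p₁ = 0.756, p₀ = 0.359.
Under exogeneity alone the bounds on PN are max{0,(p₁−p₀)/p₁} ≤ PN ≤ min{1,(1−p₀)/p₁}.
  lower = (p₁ − p₀)/p₁ = 0.397 / 0.756 ≈ 0.5251
  upper = min{1, (1 − p₀)/p₁} = 0.641 / 0.756 ≈ 0.8479

0.525 ≤ PN ≤ 0.848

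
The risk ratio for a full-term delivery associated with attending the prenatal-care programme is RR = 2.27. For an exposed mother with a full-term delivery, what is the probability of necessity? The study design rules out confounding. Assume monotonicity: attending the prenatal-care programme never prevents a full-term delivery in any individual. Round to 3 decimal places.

Under exogeneity and monotonicity, PN = (RR − 1) / RR = 1 − 1/RR.
PN = (2.27 − 1) / 2.27 = 1.27 / 2.27 ≈ 0.5595

PN ≈ 0.559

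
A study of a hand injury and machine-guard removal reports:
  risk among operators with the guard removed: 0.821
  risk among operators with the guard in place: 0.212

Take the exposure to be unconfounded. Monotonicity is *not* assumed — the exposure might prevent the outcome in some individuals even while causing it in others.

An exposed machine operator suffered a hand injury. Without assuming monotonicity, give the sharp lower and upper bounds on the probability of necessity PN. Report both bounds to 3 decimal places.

Let p₁ = 0.821, p₀ = 0.212.
Under exogeneity alone the bounds on PN are max{0,(p₁−p₀)/p₁} ≤ PN ≤ min{1,(1−p₀)/p₁}.
  lower = (p₁ − p₀)/p₁ = 0.609 / 0.821 ≈ 0.7418
  upper = min{1, (1 − p₀)/p₁} = 0.788 / 0.821 ≈ 0.9598

0.742 ≤ PN ≤ 0.960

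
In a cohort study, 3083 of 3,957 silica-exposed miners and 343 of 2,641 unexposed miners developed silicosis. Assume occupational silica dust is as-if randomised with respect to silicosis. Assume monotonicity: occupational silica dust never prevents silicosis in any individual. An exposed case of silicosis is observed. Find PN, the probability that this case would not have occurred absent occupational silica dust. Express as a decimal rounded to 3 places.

p₁ = P(outcome | exposed) = 3083/3957 = 0.77913
p₀ = P(outcome | unexposed) = 343/2641 = 0.12988
Under exogeneity and monotonicity, PN = (p₁ − p₀) / p₁.
PN = (0.77913 − 0.12988) / 0.77913 = 0.64925 / 0.77913 ≈ 0.8333

PN ≈ 0.833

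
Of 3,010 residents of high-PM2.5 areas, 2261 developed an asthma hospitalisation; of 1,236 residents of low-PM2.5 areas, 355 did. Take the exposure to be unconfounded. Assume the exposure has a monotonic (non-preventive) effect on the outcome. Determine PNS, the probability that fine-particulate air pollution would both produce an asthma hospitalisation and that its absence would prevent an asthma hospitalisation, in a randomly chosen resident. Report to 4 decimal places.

p₁ = P(outcome | exposed) = 2261/3010 = 0.75116
p₀ = P(outcome | unexposed) = 355/1236 = 0.28722
Under exogeneity and monotonicity, PNS = p₁ − p₀.
PNS = 0.75116 − 0.28722 = 0.46395

PNS ≈ 0.4639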